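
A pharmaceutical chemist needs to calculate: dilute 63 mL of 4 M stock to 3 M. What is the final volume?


C1V1 = C2V2
4 × 63 = 3 × V2
V2 = 252/3 = 84.0 mL

84.0 mL


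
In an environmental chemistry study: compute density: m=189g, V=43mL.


ρ = mass/volume
= 189/43
= 4.395 g/mL

4.395 g/mL


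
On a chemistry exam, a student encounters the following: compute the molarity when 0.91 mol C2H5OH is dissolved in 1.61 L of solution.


M = n/V = 0.91/1.61 = 0.565 mol/L

0.565 M


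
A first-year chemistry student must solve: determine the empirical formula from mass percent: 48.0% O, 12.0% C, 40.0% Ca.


Assume 100 g sample. Moles of each element:
  O: 48.0/16.0 = 3.0 mol
  C: 12.0/12.01 = 0.999 mol
  Ca: 40.0/40.08 = 0.998 mol
Divide by smallest (0.998):
  O: 3.0/0.998 = 3.01
  C: 0.999/0.998 = 1.0
  Ca: 0.998/0.998 = 1.0
Empirical formula: CaCO3

CaCO3


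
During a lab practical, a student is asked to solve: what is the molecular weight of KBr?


M(KBr) = 1×39.1 + 1×79.9
= 39.1 + 79.9
= 119.0 g/mol

119.0 g/mol


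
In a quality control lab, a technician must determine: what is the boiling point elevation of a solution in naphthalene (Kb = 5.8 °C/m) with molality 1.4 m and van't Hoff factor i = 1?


ΔTb = Kb × m × i
= 5.8 × 1.4 × 1
= 8.12 °C

8.12 °C


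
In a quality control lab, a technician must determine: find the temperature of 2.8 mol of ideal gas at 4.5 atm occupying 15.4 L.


PV = nRT  (R = 0.08206 L·atm/(mol·K))
T = PV/(nR) = 4.5×15.4/(2.8×0.08206)
= 69.30/0.229768
= 301.61 K

301.61 K


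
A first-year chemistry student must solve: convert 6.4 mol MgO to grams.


M(MgO) = 40.31 g/mol
mass = n × M = 6.4 × 40.31 = 257.98 g

257.98 g


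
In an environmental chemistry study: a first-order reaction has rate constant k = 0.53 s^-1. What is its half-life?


t½ = ln2/k = 0.693147/(0.53 s^-1)
= 1.308 s

1.308 s


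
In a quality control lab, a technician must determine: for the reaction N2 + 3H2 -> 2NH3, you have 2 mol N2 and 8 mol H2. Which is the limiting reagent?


Mole ratio available / coefficient:
  N2: 2/1 = 2.000
  H2: 8/3 = 2.667
Smaller ratio is limiting.

N2


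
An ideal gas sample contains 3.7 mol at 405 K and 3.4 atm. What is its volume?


PV = nRT  (R = 0.08206 L·atm/(mol·K))
V = nRT/P = 3.7×0.08206×405/3.4
= 36.167 L

36.167 L


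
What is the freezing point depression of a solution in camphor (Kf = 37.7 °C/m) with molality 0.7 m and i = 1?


ΔTf = Kf × m × i
= 37.7 × 0.7 × 1
= 26.39 °C

26.39 °C


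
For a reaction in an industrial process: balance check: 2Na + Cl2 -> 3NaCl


Equation: 2Na + Cl2 -> 3NaCl
Check atoms: Cl: 2≠3, Na: 2≠3
Not balanced

No, not balanced


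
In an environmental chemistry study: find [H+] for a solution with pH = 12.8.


[H+] = 10^(-pH) = 10^(-12.8)
= 1.58×10^-13 M

1.58×10^-13 M


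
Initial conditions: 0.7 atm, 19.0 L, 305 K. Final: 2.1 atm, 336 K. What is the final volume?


P1V1/T1 = P2V2/T2
V2 = P1V1T2/(T1P2)
= 0.7×19.0×336/(305×2.1)
= 6.977 L

6.977 L


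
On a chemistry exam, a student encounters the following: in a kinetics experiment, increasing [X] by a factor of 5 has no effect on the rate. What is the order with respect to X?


rate ∝ [X]^n
rate ∝ [X]^0
Order in X: 0

0


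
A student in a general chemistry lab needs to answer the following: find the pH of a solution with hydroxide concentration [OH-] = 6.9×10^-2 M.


pOH = -log10([OH-]) = -log10(6.9×10^-2)
= 2 - log10(6.9) = 1.16
pH = 14 - pOH = 14 - 1.16 = 12.84

12.84


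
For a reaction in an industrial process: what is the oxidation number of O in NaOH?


O is usually -2
Oxidation number: -2

-2


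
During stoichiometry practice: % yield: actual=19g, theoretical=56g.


% yield = actual/theoretical × 100
= 19/56 × 100
= 33.93%

33.93%


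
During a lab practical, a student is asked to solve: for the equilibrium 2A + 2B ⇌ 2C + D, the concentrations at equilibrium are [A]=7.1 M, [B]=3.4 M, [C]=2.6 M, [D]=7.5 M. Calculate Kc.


Kc = [C]^2[D]/([A]^2[B]^2)
= (2.6^2 × 7.5^1)/(7.1^2 × 3.4^2)
= 50.7/582.7396
= 0.08700

0.08700


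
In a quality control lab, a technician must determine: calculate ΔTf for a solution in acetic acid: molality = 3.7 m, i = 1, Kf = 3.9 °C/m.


ΔTf = Kf × m × i
= 3.9 × 3.7 × 1
= 14.43 °C

14.43 °C


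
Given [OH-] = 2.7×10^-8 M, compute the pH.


pOH = -log10([OH-]) = -log10(2.7×10^-8)
= 8 - log10(2.7) = 7.57
pH = 14 - pOH = 14 - 7.57 = 6.43

6.43


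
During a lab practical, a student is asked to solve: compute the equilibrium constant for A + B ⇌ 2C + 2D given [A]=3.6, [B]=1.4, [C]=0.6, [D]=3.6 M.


Kc = [C]^2[D]^2/([A][B])
= (0.6^2 × 3.6^2)/(3.6^1 × 1.4^1)
= 4.6656/5.04
= 0.9257

0.9257


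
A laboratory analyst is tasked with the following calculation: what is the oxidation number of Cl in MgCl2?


halide: -1
Oxidation number: -1

-1


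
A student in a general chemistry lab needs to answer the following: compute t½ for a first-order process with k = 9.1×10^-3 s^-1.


t½ = ln2/k = 0.693147/(9.1×10^-3 s^-1)
= 76.17 s

76.17 s


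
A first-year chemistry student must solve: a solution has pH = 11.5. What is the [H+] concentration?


[H+] = 10^(-pH) = 10^(-11.5)
= 3.16×10^-12 M

3.16×10^-12 M


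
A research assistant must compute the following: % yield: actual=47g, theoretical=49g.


% yield = actual/theoretical × 100
= 47/49 × 100
= 95.92%

95.92%


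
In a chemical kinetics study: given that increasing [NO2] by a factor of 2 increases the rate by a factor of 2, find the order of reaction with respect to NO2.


rate ∝ [NO2]^n
2^n = 2 → n = 1
Order in NO2: 1

1


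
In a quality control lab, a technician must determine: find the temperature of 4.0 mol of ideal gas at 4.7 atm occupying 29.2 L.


PV = nRT  (R = 0.08206 L·atm/(mol·K))
T = PV/(nR) = 4.7×29.2/(4.0×0.08206)
= 137.24/0.328240
= 418.11 K

418.11 K


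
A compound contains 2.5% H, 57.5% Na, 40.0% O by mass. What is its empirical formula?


Assume 100 g sample. Moles of each element:
  H: 2.5/1.008 = 2.48 mol
  Na: 57.5/22.99 = 2.501 mol
  O: 40.0/16.0 = 2.5 mol
Divide by smallest (2.48):
  H: 2.48/2.48 = 1.0
  Na: 2.501/2.48 = 1.01
  O: 2.5/2.48 = 1.01
Empirical formula: NaOH

NaOH


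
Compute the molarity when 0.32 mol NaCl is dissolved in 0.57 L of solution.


M = n/V = 0.32/0.57 = 0.561 mol/L

0.561 M


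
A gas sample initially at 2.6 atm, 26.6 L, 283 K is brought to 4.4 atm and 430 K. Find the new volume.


P1V1/T1 = P2V2/T2
V2 = P1V1T2/(T1P2)
= 2.6×26.6×430/(283×4.4)
= 23.883 L

23.883 L


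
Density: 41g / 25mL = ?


ρ = mass/volume
= 41/25
= 1.64 g/mL

1.64 g/mL


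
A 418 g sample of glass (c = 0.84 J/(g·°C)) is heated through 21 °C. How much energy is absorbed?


q = mcΔT = 418 × 0.84 × 21
= 7373.52 J

7373.52 J


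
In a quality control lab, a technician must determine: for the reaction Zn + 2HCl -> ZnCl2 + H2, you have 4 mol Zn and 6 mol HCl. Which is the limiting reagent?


Mole ratio available / coefficient:
  Zn: 4/1 = 4.000
  HCl: 6/2 = 3.000
Smaller ratio is limiting.

HCl


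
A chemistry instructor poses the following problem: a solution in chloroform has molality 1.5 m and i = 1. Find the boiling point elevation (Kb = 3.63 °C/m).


ΔTb = Kb × m × i
= 3.63 × 1.5 × 1
= 5.445 °C

5.445 °C


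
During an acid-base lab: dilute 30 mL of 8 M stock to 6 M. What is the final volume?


C1V1 = C2V2
8 × 30 = 6 × V2
V2 = 240/6 = 40.0 mL

40.0 mL


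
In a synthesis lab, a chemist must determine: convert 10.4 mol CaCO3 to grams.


M(CaCO3) = 100.09 g/mol
mass = n × M = 10.4 × 100.09 = 1040.94 g

1040.94 g


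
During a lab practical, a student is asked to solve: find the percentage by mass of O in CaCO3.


M(CaCO3) = 1×40.08 + 1×12.01 + 3×16.0 = 100.09 g/mol
Mass of O = 3 × 16.0 = 48.00 g/mol
% O = 48.00/100.09 × 100 = 47.96%

47.96%


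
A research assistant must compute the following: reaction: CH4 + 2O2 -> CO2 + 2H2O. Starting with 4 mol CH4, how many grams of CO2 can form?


Mole ratio CO2:CH4 = 1:1
n(CO2) = 4 × 1/1 = 4.000 mol
mass = 4.000 × 44.01 = 176.04 g

176.04 g


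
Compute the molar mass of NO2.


M(NO2) = 1×14.01 + 2×16.0
= 14.01 + 32.0
= 46.01 g/mol

46.01 g/mol


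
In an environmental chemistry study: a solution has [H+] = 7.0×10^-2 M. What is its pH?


pH = -log10([H+]) = -log10(7.0×10^-2)
= 2 - log10(7.0)
= 2 - 0.85
= 1.15

1.15


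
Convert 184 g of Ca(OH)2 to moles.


M(Ca(OH)2) = 74.1 g/mol
n = mass/M = 184/74.1 = 2.4831 mol

2.4831 mol


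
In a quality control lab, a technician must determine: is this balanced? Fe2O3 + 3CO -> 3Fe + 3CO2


Equation: Fe2O3 + 3CO -> 3Fe + 3CO2
Check atoms: C: 3=3, Fe: 2≠3, O: 6=6
Not balanced

No, not balanced


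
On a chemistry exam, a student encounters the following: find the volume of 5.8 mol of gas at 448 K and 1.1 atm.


PV = nRT  (R = 0.08206 L·atm/(mol·K))
V = nRT/P = 5.8×0.08206×448/1.1
= 193.841 L

193.841 L


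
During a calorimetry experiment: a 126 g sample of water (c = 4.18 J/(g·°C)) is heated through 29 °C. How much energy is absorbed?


q = mcΔT = 126 × 4.18 × 29
= 15273.72 J

15273.72 J


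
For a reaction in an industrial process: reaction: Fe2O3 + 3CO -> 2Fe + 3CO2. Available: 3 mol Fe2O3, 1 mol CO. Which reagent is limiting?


Mole ratio available / coefficient:
  Fe2O3: 3/1 = 3.000
  CO: 1/3 = 0.333
Smaller ratio is limiting.

CO


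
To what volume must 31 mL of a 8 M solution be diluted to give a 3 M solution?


C1V1 = C2V2
8 × 31 = 3 × V2
V2 = 248/3 = 82.67 mL

82.67 mL


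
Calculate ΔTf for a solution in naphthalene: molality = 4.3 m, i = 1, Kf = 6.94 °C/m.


ΔTf = Kf × m × i
= 6.94 × 4.3 × 1
= 29.842 °C

29.842 °C


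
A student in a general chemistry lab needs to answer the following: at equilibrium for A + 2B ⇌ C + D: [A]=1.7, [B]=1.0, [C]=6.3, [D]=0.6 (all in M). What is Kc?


Kc = [C][D]/([A][B]^2)
= (6.3^1 × 0.6^1)/(1.7^1 × 1.0^2)
= 3.78/1.7
= 2.224

2.224


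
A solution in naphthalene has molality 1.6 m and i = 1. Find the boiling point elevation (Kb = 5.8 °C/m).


ΔTb = Kb × m × i
= 5.8 × 1.6 × 1
= 9.28 °C

9.28 °C


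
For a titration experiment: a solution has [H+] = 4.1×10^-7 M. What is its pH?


pH = -log10([H+]) = -log10(4.1×10^-7)
= 7 - log10(4.1)
= 7 - 0.61
= 6.39

6.39


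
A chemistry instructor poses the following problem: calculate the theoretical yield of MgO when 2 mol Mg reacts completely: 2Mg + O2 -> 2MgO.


Mole ratio MgO:Mg = 2:2
n(MgO) = 2 × 2/2 = 2.000 mol
mass = 2.000 × 40.31 = 80.62 g

80.62 g


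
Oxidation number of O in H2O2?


Peroxide: O is -1
Oxidation number: -1

-1


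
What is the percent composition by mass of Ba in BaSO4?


M(BaSO4) = 1×137.33 + 1×32.07 + 4×16.0 = 233.40 g/mol
Mass of Ba = 1 × 137.33 = 137.33 g/mol
% Ba = 137.33/233.40 × 100 = 58.84%

58.84%


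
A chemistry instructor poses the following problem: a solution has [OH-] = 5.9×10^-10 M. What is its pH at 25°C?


pOH = -log10([OH-]) = -log10(5.9×10^-10)
= 10 - log10(5.9) = 9.23
pH = 14 - pOH = 14 - 9.23 = 4.77

4.77


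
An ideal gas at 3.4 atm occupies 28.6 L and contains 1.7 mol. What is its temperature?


PV = nRT  (R = 0.08206 L·atm/(mol·K))
T = PV/(nR) = 3.4×28.6/(1.7×0.08206)
= 97.24/0.139502
= 697.05 K

697.05 K


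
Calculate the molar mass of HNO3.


M(HNO3) = 1×1.008 + 1×14.01 + 3×16.0
= 1.01 + 14.01 + 48.0
= 63.02 g/mol

63.02 g/mol


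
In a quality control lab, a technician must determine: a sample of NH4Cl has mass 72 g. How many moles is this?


M(NH4Cl) = 53.49 g/mol
n = mass/M = 72/53.49 = 1.346 mol

1.346 mol


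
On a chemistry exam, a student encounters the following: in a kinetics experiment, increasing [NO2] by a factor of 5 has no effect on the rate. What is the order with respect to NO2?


rate ∝ [NO2]^n
rate ∝ [NO2]^0
Order in NO2: 0

0


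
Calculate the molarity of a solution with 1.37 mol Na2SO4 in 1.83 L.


M = n/V = 1.37/1.83 = 0.749 mol/L

0.749 M


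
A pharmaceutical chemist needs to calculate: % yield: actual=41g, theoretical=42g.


% yield = actual/theoretical × 100
= 41/42 × 100
= 97.62%

97.62%


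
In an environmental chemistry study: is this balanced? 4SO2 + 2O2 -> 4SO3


Equation: 4SO2 + 2O2 -> 4SO3
Check atoms: O: 12=12, S: 4=4
Balanced

Yes, balanced


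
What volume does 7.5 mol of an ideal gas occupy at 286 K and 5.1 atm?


PV = nRT  (R = 0.08206 L·atm/(mol·K))
V = nRT/P = 7.5×0.08206×286/5.1
= 34.513 L

34.513 L


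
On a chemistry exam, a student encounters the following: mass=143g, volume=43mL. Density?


ρ = mass/volume
= 143/43
= 3.326 g/mL

3.326 g/mL


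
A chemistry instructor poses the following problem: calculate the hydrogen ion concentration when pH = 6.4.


[H+] = 10^(-pH) = 10^(-6.4)
= 3.98×10^-7 M

3.98×10^-7 M


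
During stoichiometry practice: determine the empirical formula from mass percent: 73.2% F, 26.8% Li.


Assume 100 g sample. Moles of each element:
  F: 73.2/19.0 = 3.853 mol
  Li: 26.8/6.94 = 3.862 mol
Divide by smallest (3.853):
  F: 3.853/3.853 = 1.0
  Li: 3.862/3.853 = 1.0
Empirical formula: LiF

LiF


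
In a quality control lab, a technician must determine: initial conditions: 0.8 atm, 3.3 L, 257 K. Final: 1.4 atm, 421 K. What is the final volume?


P1V1/T1 = P2V2/T2
V2 = P1V1T2/(T1P2)
= 0.8×3.3×421/(257×1.4)
= 3.089 L

3.089 L


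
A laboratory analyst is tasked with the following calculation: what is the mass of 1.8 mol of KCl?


M(KCl) = 74.55 g/mol
mass = n × M = 1.8 × 74.55 = 134.19 g

134.19 g


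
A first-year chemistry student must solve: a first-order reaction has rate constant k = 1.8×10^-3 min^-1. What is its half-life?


t½ = ln2/k = 0.693147/(1.8×10^-3 min^-1)
= 385.1 min

385.1 min


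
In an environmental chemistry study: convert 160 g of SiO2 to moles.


M(SiO2) = 60.09 g/mol
n = mass/M = 160/60.09 = 2.6627 mol

2.6627 mol


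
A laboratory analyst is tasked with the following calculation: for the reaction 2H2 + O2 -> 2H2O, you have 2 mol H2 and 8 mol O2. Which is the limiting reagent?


Mole ratio available / coefficient:
  H2: 2/2 = 1.000
  O2: 8/1 = 8.000
Smaller ratio is limiting.

H2


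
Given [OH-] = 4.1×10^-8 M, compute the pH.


pOH = -log10([OH-]) = -log10(4.1×10^-8)
= 8 - log10(4.1) = 7.39
pH = 14 - pOH = 14 - 7.39 = 6.61

6.61


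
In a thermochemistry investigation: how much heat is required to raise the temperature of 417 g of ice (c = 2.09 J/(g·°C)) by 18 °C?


q = mcΔT = 417 × 2.09 × 18
= 15687.54 J

15687.54 J


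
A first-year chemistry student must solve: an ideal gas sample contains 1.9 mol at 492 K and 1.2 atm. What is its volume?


PV = nRT  (R = 0.08206 L·atm/(mol·K))
V = nRT/P = 1.9×0.08206×492/1.2
= 63.925 L

63.925 L


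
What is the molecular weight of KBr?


M(KBr) = 1×39.1 + 1×79.9
= 39.1 + 79.9
= 119.0 g/mol

119.0 g/mol


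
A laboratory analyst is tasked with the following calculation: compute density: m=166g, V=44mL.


ρ = mass/volume
= 166/44
= 3.773 g/mL

3.773 g/mL


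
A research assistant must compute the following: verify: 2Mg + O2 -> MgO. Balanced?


Equation: 2Mg + O2 -> MgO
Check atoms: Mg: 2≠1, O: 2≠1
Not balanced

No, not balanced


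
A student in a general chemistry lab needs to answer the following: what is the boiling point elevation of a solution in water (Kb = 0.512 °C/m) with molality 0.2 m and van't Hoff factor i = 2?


ΔTb = Kb × m × i
= 0.512 × 0.2 × 2
= 0.2048 °C

0.2048 °C


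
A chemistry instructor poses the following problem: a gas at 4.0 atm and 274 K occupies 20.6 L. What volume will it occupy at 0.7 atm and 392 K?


P1V1/T1 = P2V2/T2
V2 = P1V1T2/(T1P2)
= 4.0×20.6×392/(274×0.7)
= 168.409 L

168.409 L


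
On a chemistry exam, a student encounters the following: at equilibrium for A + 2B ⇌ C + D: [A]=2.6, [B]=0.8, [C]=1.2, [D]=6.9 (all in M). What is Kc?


Kc = [C][D]/([A][B]^2)
= (1.2^1 × 6.9^1)/(2.6^1 × 0.8^2)
= 8.28/1.664
= 4.976

4.976


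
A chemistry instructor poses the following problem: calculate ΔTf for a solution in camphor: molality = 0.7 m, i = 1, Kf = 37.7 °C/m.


ΔTf = Kf × m × i
= 37.7 × 0.7 × 1
= 26.39 °C

26.39 °C


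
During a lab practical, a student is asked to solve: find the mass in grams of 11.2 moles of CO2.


M(CO2) = 44.01 g/mol
mass = n × M = 11.2 × 44.01 = 492.91 g

492.91 g


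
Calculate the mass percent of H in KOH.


M(KOH) = 1×39.1 + 1×16.0 + 1×1.008 = 56.108 g/mol
Mass of H = 1 × 1.008 = 1.008 g/mol
% H = 1.008/56.108 × 100 = 1.80%

1.80%


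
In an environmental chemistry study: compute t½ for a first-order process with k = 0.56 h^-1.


t½ = ln2/k = 0.693147/(0.56 h^-1)
= 1.238 h

1.238 h


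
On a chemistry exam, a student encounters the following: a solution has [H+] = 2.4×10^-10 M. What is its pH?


pH = -log10([H+]) = -log10(2.4×10^-10)
= 10 - log10(2.4)
= 10 - 0.38
= 9.62

9.62


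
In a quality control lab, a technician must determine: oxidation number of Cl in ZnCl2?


halide: -1
Oxidation number: -1

-1


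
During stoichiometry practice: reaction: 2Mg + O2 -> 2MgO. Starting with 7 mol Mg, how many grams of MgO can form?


Mole ratio MgO:Mg = 2:2
n(MgO) = 7 × 2/2 = 7.000 mol
mass = 7.000 × 40.31 = 282.17 g

282.17 g


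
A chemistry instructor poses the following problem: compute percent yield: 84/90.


% yield = actual/theoretical × 100
= 84/90 × 100
= 93.33%

93.33%


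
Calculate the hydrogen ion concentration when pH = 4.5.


[H+] = 10^(-pH) = 10^(-4.5)
= 3.16×10^-5 M

3.16×10^-5 M


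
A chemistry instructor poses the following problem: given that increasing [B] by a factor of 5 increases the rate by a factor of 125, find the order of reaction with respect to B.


rate ∝ [B]^n
5^n = 125 → n = 3
Order in B: 3

3


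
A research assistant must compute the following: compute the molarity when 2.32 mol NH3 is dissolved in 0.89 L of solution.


M = n/V = 2.32/0.89 = 2.607 mol/L

2.607 M


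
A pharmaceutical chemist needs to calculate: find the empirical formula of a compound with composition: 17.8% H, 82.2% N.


Assume 100 g sample. Moles of each element:
  H: 17.8/1.008 = 17.659 mol
  N: 82.2/14.01 = 5.867 mol
Divide by smallest (5.867):
  H: 17.659/5.867 = 3.01
  N: 5.867/5.867 = 1.0
Empirical formula: NH3

NH3


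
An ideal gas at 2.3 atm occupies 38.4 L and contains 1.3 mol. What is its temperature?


PV = nRT  (R = 0.08206 L·atm/(mol·K))
T = PV/(nR) = 2.3×38.4/(1.3×0.08206)
= 88.32/0.106678
= 827.91 K

827.91 K


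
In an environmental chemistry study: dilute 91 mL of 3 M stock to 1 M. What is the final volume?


C1V1 = C2V2
3 × 91 = 1 × V2
V2 = 273/1 = 273.0 mL

273.0 mL


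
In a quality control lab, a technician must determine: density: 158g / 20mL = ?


ρ = mass/volume
= 158/20
= 7.9 g/mL

7.9 g/mL


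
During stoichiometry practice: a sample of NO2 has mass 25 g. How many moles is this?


M(NO2) = 46.01 g/mol
n = mass/M = 25/46.01 = 0.5434 mol

0.5434 mol


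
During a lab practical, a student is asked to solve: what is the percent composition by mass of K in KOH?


M(KOH) = 1×39.1 + 1×16.0 + 1×1.008 = 56.108 g/mol
Mass of K = 1 × 39.1 = 39.10 g/mol
% K = 39.10/56.108 × 100 = 69.69%

69.69%


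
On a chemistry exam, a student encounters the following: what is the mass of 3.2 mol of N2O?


M(N2O) = 44.02 g/mol
mass = n × M = 3.2 × 44.02 = 140.86 g

140.86 g


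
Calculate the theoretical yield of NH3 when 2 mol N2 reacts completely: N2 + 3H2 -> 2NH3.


Mole ratio NH3:N2 = 2:1
n(NH3) = 2 × 2/1 = 4.000 mol
mass = 4.000 × 17.03 = 68.12 g

68.12 g


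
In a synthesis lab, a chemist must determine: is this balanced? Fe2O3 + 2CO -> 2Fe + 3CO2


Equation: Fe2O3 + 2CO -> 2Fe + 3CO2
Check atoms: C: 2≠3, Fe: 2=2, O: 5≠6
Not balanced

No, not balanced


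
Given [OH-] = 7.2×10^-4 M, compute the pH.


pOH = -log10([OH-]) = -log10(7.2×10^-4)
= 4 - log10(7.2) = 3.14
pH = 14 - pOH = 14 - 3.14 = 10.86

10.86


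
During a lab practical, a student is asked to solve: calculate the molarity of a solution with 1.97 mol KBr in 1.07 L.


M = n/V = 1.97/1.07 = 1.841 mol/L

1.841 M


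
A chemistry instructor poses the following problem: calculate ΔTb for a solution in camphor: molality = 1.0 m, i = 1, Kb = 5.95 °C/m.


ΔTb = Kb × m × i
= 5.95 × 1.0 × 1
= 5.95 °C

5.95 °C


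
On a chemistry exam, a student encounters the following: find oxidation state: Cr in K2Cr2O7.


2(+1) + 2x + 7(-2) = 0, so x = +6
Oxidation number: +6

+6


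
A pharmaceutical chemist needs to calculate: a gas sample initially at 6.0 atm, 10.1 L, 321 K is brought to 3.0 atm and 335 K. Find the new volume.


P1V1/T1 = P2V2/T2
V2 = P1V1T2/(T1P2)
= 6.0×10.1×335/(321×3.0)
= 21.081 L

21.081 L


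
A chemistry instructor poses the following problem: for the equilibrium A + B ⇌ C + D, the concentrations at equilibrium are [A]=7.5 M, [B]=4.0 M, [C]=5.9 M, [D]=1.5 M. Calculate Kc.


Kc = [C][D]/([A][B])
= (5.9^1 × 1.5^1)/(7.5^1 × 4.0^1)
= 8.85/30
= 0.2950

0.2950


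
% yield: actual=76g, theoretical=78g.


% yield = actual/theoretical × 100
= 76/78 × 100
= 97.44%

97.44%


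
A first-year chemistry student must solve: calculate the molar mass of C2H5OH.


M(C2H5OH) = 2×12.01 + 6×1.008 + 1×16.0
= 24.02 + 6.05 + 16.0
= 46.07 g/mol

46.07 g/mol


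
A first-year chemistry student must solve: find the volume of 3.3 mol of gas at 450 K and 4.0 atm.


PV = nRT  (R = 0.08206 L·atm/(mol·K))
V = nRT/P = 3.3×0.08206×450/4.0
= 30.465 L

30.465 L


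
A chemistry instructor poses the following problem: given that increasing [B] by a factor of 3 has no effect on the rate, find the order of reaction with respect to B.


rate ∝ [B]^n
rate ∝ [B]^0
Order in B: 0

0


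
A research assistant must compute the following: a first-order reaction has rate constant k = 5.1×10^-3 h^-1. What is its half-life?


t½ = ln2/k = 0.693147/(5.1×10^-3 h^-1)
= 135.9 h

135.9 h


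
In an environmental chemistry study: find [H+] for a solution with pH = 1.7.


[H+] = 10^(-pH) = 10^(-1.7)
= 2.0×10^-2 M

2.0×10^-2 M


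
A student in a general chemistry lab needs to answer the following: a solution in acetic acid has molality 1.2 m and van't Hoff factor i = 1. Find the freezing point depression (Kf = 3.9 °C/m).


ΔTf = Kf × m × i
= 3.9 × 1.2 × 1
= 4.68 °C

4.68 °C


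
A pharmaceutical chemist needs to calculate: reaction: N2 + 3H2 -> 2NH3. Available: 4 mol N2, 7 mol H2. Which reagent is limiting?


Mole ratio available / coefficient:
  N2: 4/1 = 4.000
  H2: 7/3 = 2.333
Smaller ratio is limiting.

H2


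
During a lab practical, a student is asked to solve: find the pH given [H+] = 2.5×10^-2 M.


pH = -log10([H+]) = -log10(2.5×10^-2)
= 2 - log10(2.5)
= 2 - 0.4
= 1.6

1.6


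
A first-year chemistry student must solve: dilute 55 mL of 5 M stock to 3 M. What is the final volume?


C1V1 = C2V2
5 × 55 = 3 × V2
V2 = 275/3 = 91.67 mL

91.67 mL


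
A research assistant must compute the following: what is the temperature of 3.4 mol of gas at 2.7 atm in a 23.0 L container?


PV = nRT  (R = 0.08206 L·atm/(mol·K))
T = PV/(nR) = 2.7×23.0/(3.4×0.08206)
= 62.10/0.279004
= 222.58 K

222.58 K


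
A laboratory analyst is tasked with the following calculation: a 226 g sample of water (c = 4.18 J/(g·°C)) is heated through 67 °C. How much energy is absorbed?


q = mcΔT = 226 × 4.18 × 67
= 63293.56 J

63293.56 J


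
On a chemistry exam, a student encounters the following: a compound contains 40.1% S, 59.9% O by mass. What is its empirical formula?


Assume 100 g sample. Moles of each element:
  S: 40.1/32.07 = 1.25 mol
  O: 59.9/16.0 = 3.744 mol
Divide by smallest (1.25):
  S: 1.25/1.25 = 1.0
  O: 3.744/1.25 = 3.0
Empirical formula: SO3

SO3


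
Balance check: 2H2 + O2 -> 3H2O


Equation: 2H2 + O2 -> 3H2O
Check atoms: H: 4≠6, O: 2≠3
Not balanced

No, not balanced


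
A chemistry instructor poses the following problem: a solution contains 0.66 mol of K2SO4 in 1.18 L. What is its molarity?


M = n/V = 0.66/1.18 = 0.559 mol/L

0.559 M


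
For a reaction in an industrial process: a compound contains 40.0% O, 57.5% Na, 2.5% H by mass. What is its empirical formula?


Assume 100 g sample. Moles of each element:
  O: 40.0/16.0 = 2.5 mol
  Na: 57.5/22.99 = 2.501 mol
  H: 2.5/1.008 = 2.48 mol
Divide by smallest (2.48):
  O: 2.5/2.48 = 1.01
  Na: 2.501/2.48 = 1.01
  H: 2.48/2.48 = 1.0
Empirical formula: NaOH

NaOH


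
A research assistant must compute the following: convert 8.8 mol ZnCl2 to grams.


M(ZnCl2) = 136.28 g/mol
mass = n × M = 8.8 × 136.28 = 1199.26 g

1199.26 g


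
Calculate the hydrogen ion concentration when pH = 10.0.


[H+] = 10^(-pH) = 10^(-10.0)
= 1.0×10^-10 M

1.0×10^-10 M


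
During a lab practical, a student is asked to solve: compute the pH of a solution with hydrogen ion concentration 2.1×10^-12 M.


pH = -log10([H+]) = -log10(2.1×10^-12)
= 12 - log10(2.1)
= 12 - 0.32
= 11.68

11.68


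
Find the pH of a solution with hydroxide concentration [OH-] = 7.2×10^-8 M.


pOH = -log10([OH-]) = -log10(7.2×10^-8)
= 8 - log10(7.2) = 7.14
pH = 14 - pOH = 14 - 7.14 = 6.86

6.86


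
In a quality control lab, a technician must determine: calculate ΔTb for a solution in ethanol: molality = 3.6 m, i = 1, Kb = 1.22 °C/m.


ΔTb = Kb × m × i
= 1.22 × 3.6 × 1
= 4.392 °C

4.392 °C


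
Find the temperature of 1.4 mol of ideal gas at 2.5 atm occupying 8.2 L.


PV = nRT  (R = 0.08206 L·atm/(mol·K))
T = PV/(nR) = 2.5×8.2/(1.4×0.08206)
= 20.50/0.114884
= 178.44 K

178.44 K


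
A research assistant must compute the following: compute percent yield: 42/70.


% yield = actual/theoretical × 100
= 42/70 × 100
= 60.0%

60.0%


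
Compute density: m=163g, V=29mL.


ρ = mass/volume
= 163/29
= 5.621 g/mL

5.621 g/mL


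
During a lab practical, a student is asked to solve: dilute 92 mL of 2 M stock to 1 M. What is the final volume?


C1V1 = C2V2
2 × 92 = 1 × V2
V2 = 184/1 = 184.0 mL

184.0 mL


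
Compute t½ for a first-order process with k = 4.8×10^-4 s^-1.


t½ = ln2/k = 0.693147/(4.8×10^-4 s^-1)
= 1444 s

1444 s


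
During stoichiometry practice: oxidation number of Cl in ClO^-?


x + (-2) = -1, so x = +1
Oxidation number: +1

+1


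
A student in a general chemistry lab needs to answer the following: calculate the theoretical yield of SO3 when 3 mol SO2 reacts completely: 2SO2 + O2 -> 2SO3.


Mole ratio SO3:SO2 = 2:2
n(SO3) = 3 × 2/2 = 3.000 mol
mass = 3.000 × 80.07 = 240.21 g

240.21 g


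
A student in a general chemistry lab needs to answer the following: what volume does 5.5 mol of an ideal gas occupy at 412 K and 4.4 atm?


PV = nRT  (R = 0.08206 L·atm/(mol·K))
V = nRT/P = 5.5×0.08206×412/4.4
= 42.261 L

42.261 L


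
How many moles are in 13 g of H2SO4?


M(H2SO4) = 98.09 g/mol
n = mass/M = 13/98.09 = 0.1325 mol

0.1325 mol


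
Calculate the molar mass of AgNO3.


M(AgNO3) = 1×107.87 + 1×14.01 + 3×16.0
= 107.87 + 14.01 + 48.0
= 169.88 g/mol

169.88 g/mol


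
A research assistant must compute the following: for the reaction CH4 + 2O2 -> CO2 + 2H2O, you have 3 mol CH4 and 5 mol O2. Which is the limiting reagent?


Mole ratio available / coefficient:
  CH4: 3/1 = 3.000
  O2: 5/2 = 2.500
Smaller ratio is limiting.

O2


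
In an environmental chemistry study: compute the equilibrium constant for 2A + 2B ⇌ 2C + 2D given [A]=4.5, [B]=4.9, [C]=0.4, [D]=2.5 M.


Kc = [C]^2[D]^2/([A]^2[B]^2)
= (0.4^2 × 2.5^2)/(4.5^2 × 4.9^2)
= 1/486.2025
= 0.002057

0.002057


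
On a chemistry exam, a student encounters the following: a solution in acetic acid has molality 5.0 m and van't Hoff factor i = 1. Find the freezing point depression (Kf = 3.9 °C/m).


ΔTf = Kf × m × i
= 3.9 × 5.0 × 1
= 19.5 °C

19.5 °C


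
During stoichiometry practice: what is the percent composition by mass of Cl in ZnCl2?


M(ZnCl2) = 1×65.38 + 2×35.45 = 136.28 g/mol
Mass of Cl = 2 × 35.45 = 70.90 g/mol
% Cl = 70.90/136.28 × 100 = 52.03%

52.03%


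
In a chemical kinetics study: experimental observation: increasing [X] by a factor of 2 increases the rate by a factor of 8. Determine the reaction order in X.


rate ∝ [X]^n
2^n = 8 → n = 3
Order in X: 3

3


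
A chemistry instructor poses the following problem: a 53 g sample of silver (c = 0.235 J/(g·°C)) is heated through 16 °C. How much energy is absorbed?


q = mcΔT = 53 × 0.235 × 16
= 199.28 J

199.28 J


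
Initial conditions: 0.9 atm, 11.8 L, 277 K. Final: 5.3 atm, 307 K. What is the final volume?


P1V1/T1 = P2V2/T2
V2 = P1V1T2/(T1P2)
= 0.9×11.8×307/(277×5.3)
= 2.221 L

2.221 L


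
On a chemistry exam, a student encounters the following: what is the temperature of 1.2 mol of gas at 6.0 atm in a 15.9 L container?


PV = nRT  (R = 0.08206 L·atm/(mol·K))
T = PV/(nR) = 6.0×15.9/(1.2×0.08206)
= 95.40/0.098472
= 968.80 K

968.80 K


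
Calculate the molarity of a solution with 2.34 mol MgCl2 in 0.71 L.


M = n/V = 2.34/0.71 = 3.296 mol/L

3.296 M


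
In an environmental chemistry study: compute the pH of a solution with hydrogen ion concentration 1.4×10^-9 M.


pH = -log10([H+]) = -log10(1.4×10^-9)
= 9 - log10(1.4)
= 9 - 0.15
= 8.85

8.85


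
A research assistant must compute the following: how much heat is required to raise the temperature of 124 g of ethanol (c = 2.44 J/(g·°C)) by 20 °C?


q = mcΔT = 124 × 2.44 × 20
= 6051.20 J

6051.20 J


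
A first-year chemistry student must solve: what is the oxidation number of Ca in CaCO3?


Group 2 metal: +2
Oxidation number: +2

+2


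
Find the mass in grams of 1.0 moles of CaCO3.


M(CaCO3) = 100.09 g/mol
mass = n × M = 1.0 × 100.09 = 100.09 g

100.09 g


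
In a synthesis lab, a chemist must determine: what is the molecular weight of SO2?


M(SO2) = 1×32.07 + 2×16.0
= 32.07 + 32.0
= 64.07 g/mol

64.07 g/mol


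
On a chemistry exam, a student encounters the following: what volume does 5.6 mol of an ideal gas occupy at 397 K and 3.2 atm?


PV = nRT  (R = 0.08206 L·atm/(mol·K))
V = nRT/P = 5.6×0.08206×397/3.2
= 57.011 L

57.011 L


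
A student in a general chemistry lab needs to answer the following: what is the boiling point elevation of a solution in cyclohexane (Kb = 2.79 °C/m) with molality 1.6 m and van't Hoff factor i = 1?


ΔTb = Kb × m × i
= 2.79 × 1.6 × 1
= 4.464 °C

4.464 °C


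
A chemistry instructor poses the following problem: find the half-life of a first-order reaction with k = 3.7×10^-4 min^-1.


t½ = ln2/k = 0.693147/(3.7×10^-4 min^-1)
= 1873 min

1873 min


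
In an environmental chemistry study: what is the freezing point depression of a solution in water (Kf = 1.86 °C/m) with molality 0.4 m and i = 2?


ΔTf = Kf × m × i
= 1.86 × 0.4 × 2
= 1.488 °C

1.488 °C


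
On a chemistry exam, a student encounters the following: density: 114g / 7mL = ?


ρ = mass/volume
= 114/7
= 16.286 g/mL

16.286 g/mL


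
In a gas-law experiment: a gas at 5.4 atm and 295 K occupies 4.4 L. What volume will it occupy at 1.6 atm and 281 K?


P1V1/T1 = P2V2/T2
V2 = P1V1T2/(T1P2)
= 5.4×4.4×281/(295×1.6)
= 14.145 L

14.145 L


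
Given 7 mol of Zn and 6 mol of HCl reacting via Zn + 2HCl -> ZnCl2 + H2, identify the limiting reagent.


Mole ratio available / coefficient:
  Zn: 7/1 = 7.000
  HCl: 6/2 = 3.000
Smaller ratio is limiting.

HCl


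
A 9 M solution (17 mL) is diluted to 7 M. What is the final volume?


C1V1 = C2V2
9 × 17 = 7 × V2
V2 = 153/7 = 21.86 mL

21.86 mL


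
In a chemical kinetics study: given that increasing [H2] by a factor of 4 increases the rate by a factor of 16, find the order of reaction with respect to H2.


rate ∝ [H2]^n
4^n = 16 → n = 2
Order in H2: 2

2


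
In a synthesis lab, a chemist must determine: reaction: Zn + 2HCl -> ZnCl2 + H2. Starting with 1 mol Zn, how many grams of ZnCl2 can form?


Mole ratio ZnCl2:Zn = 1:1
n(ZnCl2) = 1 × 1/1 = 1.000 mol
mass = 1.000 × 136.28 = 136.28 g

136.28 g


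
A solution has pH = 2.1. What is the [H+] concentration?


[H+] = 10^(-pH) = 10^(-2.1)
= 7.94×10^-3 M

7.94×10^-3 M


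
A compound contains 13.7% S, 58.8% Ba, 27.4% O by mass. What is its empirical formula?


Assume 100 g sample. Moles of each element:
  S: 13.7/32.07 = 0.427 mol
  Ba: 58.8/137.33 = 0.428 mol
  O: 27.4/16.0 = 1.712 mol
Divide by smallest (0.427):
  S: 0.427/0.427 = 1.0
  Ba: 0.428/0.427 = 1.0
  O: 1.712/0.427 = 4.01
Empirical formula: BaSO4

BaSO4


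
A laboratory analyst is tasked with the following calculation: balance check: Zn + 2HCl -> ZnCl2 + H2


Equation: Zn + 2HCl -> ZnCl2 + H2
Check atoms: Cl: 2=2, H: 2=2, Zn: 1=1
Balanced

Yes, balanced


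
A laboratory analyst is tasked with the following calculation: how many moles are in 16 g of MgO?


M(MgO) = 40.31 g/mol
n = mass/M = 16/40.31 = 0.3969 mol

0.3969 mol


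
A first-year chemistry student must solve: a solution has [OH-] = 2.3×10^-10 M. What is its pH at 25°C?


pOH = -log10([OH-]) = -log10(2.3×10^-10)
= 10 - log10(2.3) = 9.64
pH = 14 - pOH = 14 - 9.64 = 4.36

4.36


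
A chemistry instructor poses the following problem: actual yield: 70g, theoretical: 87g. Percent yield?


% yield = actual/theoretical × 100
= 70/87 × 100
= 80.46%

80.46%


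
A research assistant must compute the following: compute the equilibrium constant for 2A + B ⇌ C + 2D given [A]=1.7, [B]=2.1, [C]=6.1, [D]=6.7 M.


Kc = [C][D]^2/([A]^2[B])
= (6.1^1 × 6.7^2)/(1.7^2 × 2.1^1)
= 273.829/6.069
= 45.12

45.12


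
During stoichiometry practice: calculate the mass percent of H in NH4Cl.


M(NH4Cl) = 1×14.01 + 4×1.008 + 1×35.45 = 53.492 g/mol
Mass of H = 4 × 1.008 = 4.032 g/mol
% H = 4.032/53.492 × 100 = 7.54%

7.54%


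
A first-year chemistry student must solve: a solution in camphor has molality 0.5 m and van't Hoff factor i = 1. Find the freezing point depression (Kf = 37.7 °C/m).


ΔTf = Kf × m × i
= 37.7 × 0.5 × 1
= 18.85 °C

18.85 °C


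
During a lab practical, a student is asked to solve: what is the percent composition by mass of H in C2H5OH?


M(C2H5OH) = 2×12.01 + 6×1.008 + 1×16.0 = 46.068 g/mol
Mass of H = 6 × 1.008 = 6.048 g/mol
% H = 6.048/46.068 × 100 = 13.13%

13.13%


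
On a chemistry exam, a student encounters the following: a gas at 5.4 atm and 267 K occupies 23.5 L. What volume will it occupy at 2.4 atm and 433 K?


P1V1/T1 = P2V2/T2
V2 = P1V1T2/(T1P2)
= 5.4×23.5×433/(267×2.4)
= 85.749 L

85.749 L


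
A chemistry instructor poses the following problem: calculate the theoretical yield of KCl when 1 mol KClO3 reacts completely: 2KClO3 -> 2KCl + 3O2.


Mole ratio KCl:KClO3 = 2:2
n(KCl) = 1 × 2/2 = 1.000 mol
mass = 1.000 × 74.55 = 74.55 g

74.55 g


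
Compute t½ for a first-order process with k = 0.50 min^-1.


t½ = ln2/k = 0.693147/(0.50 min^-1)
= 1.386 min

1.386 min


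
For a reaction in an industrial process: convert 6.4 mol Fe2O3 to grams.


M(Fe2O3) = 159.7 g/mol
mass = n × M = 6.4 × 159.7 = 1022.08 g

1022.08 g


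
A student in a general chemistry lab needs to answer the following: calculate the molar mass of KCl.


M(KCl) = 1×39.1 + 1×35.45
= 39.1 + 35.45
= 74.55 g/mol

74.55 g/mol


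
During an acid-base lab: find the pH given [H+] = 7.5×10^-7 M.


pH = -log10([H+]) = -log10(7.5×10^-7)
= 7 - log10(7.5)
= 7 - 0.88
= 6.12

6.12


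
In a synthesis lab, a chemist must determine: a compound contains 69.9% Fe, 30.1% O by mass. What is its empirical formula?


Assume 100 g sample. Moles of each element:
  Fe: 69.9/55.85 = 1.252 mol
  O: 30.1/16.0 = 1.881 mol
Divide by smallest (1.252):
  Fe: 1.252/1.252 = 1.0
  O: 1.881/1.252 = 1.5
Multiply all ratios by 2 to obtain whole numbers.
Empirical formula: Fe2O3

Fe2O3


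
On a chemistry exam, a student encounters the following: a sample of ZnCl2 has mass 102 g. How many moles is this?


M(ZnCl2) = 136.28 g/mol
n = mass/M = 102/136.28 = 0.7485 mol

0.7485 mol


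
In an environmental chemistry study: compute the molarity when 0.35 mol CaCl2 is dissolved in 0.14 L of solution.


M = n/V = 0.35/0.14 = 2.500 mol/L

2.500 M


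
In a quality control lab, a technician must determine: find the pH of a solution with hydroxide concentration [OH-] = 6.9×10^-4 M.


pOH = -log10([OH-]) = -log10(6.9×10^-4)
= 4 - log10(6.9) = 3.16
pH = 14 - pOH = 14 - 3.16 = 10.84

10.84


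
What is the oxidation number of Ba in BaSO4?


Group 2 metal: +2
Oxidation number: +2

+2


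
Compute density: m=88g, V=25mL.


ρ = mass/volume
= 88/25
= 3.52 g/mL

3.52 g/mL


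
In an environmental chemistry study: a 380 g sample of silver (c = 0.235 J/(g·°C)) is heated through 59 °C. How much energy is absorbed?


q = mcΔT = 380 × 0.235 × 59
= 5268.70 J

5268.70 J


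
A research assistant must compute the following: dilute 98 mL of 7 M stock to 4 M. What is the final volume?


C1V1 = C2V2
7 × 98 = 4 × V2
V2 = 686/4 = 171.5 mL

171.5 mL


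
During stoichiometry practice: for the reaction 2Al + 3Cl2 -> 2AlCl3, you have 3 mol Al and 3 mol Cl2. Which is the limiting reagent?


Mole ratio available / coefficient:
  Al: 3/2 = 1.500
  Cl2: 3/3 = 1.000
Smaller ratio is limiting.

Cl2


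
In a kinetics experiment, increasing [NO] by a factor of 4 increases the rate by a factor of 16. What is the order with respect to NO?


rate ∝ [NO]^n
4^n = 16 → n = 2
Order in NO: 2

2


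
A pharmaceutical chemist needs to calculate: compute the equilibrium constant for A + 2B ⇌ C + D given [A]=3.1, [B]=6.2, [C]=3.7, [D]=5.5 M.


Kc = [C][D]/([A][B]^2)
= (3.7^1 × 5.5^1)/(3.1^1 × 6.2^2)
= 20.35/119.164
= 0.1708

0.1708


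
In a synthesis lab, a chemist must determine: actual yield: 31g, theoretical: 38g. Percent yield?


% yield = actual/theoretical × 100
= 31/38 × 100
= 81.58%

81.58%


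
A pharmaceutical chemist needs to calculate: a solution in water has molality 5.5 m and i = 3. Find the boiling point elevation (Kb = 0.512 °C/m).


ΔTb = Kb × m × i
= 0.512 × 5.5 × 3
= 8.448 °C

8.448 °C


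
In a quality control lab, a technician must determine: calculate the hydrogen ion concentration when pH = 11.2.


[H+] = 10^(-pH) = 10^(-11.2)
= 6.31×10^-12 M

6.31×10^-12 M


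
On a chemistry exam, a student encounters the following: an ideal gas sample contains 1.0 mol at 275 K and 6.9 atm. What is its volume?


PV = nRT  (R = 0.08206 L·atm/(mol·K))
V = nRT/P = 1.0×0.08206×275/6.9
= 3.271 L

3.271 L


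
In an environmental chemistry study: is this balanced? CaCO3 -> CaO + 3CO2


Equation: CaCO3 -> CaO + 3CO2
Check atoms: C: 1≠3, Ca: 1=1, O: 3≠7
Not balanced

No, not balanced


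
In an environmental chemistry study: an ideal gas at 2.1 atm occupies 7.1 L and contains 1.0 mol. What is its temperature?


PV = nRT  (R = 0.08206 L·atm/(mol·K))
T = PV/(nR) = 2.1×7.1/(1.0×0.08206)
= 14.91/0.082060
= 181.70 K

181.70 K


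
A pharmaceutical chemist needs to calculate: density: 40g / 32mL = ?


ρ = mass/volume
= 40/32
= 1.25 g/mL

1.25 g/mL
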